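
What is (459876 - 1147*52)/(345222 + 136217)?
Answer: 57176/68777 ≈ 0.83132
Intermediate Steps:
(459876 - 1147*52)/(345222 + 136217) = (459876 - 59644)/481439 = 400232*(1/481439) = 57176/68777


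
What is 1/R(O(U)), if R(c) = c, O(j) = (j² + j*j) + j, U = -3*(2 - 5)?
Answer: 1/171 ≈ 0.0058480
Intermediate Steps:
U = 9 (U = -3*(-3) = 9)
O(j) = j + 2*j² (O(j) = (j² + j²) + j = 2*j² + j = j + 2*j²)
1/R(O(U)) = 1/(9*(1 + 2*9)) = 1/(9*(1 + 18)) = 1/(9*19) = 1/171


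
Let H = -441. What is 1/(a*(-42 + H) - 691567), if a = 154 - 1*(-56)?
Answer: -1/792997 ≈ -1.2610e-6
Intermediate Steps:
a = 210 (a = 154 + 56 = 210)
1/(a*(-42 + H) - 691567) = 1/(210*(-42 - 441) - 691567) = 1/(210*(-483) - 691567) = 1/(-101430 - 691567) = 1/(-792997) = -1/792997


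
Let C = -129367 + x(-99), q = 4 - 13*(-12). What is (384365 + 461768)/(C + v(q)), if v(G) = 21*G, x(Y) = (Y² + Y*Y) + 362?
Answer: -846133/106043 ≈ -7.9791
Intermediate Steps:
q = 160 (q = 4 + 156 = 160)
x(Y) = 362 + 2*Y² (x(Y) = (Y² + Y²) + 362 = 2*Y² + 362 = 362 + 2*Y²)
C = -109403 (C = -129367 + (362 + 2*(-99)²) = -129367 + (362 + 2*9801) = -129367 + (362 + 19602) = -129367 + 19964 = -109403)
(384365 + 461768)/(C + v(q)) = (384365 + 461768)/(-109403 + 21*160) = 846133/(-109403 + 3360) = 846133/(-106043) = 846133*(-1/106043) = -846133/106043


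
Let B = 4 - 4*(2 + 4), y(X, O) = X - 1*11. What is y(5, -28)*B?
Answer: 120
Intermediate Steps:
y(X, O) = -11 + X (y(X, O) = X - 11 = -11 + X)
B = -20 (B = 4 - 4*6 = 4 - 1*24 = 4 - 24 = -20)
y(5, -28)*B = (-11 + 5)*(-20) = -6*(-20) = 120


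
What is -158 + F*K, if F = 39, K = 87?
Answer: 3235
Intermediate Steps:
-158 + F*K = -158 + 39*87 = -158 + 3393 = 3235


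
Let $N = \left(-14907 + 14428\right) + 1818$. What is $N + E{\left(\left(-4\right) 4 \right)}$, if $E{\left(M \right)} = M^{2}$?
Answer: $1595$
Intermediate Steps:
$N = 1339$ ($N = -479 + 1818 = 1339$)
$N + E{\left(\left(-4\right) 4 \right)} = 1339 + \left(\left(-4\right) 4\right)^{2} = 1339 + \left(-16\right)^{2} = 1339 + 256 = 1595$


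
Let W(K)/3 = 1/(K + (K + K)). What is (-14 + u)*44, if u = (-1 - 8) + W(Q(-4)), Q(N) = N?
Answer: -1023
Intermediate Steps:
W(K) = 1/K (W(K) = 3/(K + (K + K)) = 3/(K + 2*K) = 3/((3*K)) = 3*(1/(3*K)) = 1/K)
u = -37/4 (u = (-1 - 8) + 1/(-4) = -9 - ¼ = -37/4 ≈ -9.2500)
(-14 + u)*44 = (-14 - 37/4)*44 = -93/4*44 = -1023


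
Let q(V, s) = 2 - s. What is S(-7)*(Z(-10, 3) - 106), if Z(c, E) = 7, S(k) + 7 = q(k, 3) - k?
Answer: 99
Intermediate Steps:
S(k) = -8 - k (S(k) = -7 + ((2 - 1*3) - k) = -7 + ((2 - 3) - k) = -7 + (-1 - k) = -8 - k)
S(-7)*(Z(-10, 3) - 106) = (-8 - 1*(-7))*(7 - 106) = (-8 + 7)*(-99) = -1*(-99) = 99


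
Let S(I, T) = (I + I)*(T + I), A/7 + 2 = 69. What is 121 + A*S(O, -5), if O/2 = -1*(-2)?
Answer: -3631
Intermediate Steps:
A = 469 (A = -14 + 7*69 = -14 + 483 = 469)
O = 4 (O = 2*(-1*(-2)) = 2*2 = 4)
S(I, T) = 2*I*(I + T) (S(I, T) = (2*I)*(I + T) = 2*I*(I + T))
121 + A*S(O, -5) = 121 + 469*(2*4*(4 - 5)) = 121 + 469*(2*4*(-1)) = 121 + 469*(-8) = 121 - 3752 = -3631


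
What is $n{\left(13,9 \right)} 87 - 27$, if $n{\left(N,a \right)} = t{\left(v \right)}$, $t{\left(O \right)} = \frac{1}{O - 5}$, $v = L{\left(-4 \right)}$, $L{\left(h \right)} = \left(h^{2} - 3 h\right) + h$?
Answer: $- \frac{426}{19} \approx -22.421$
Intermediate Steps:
$L{\left(h \right)} = h^{2} - 2 h$
$v = 24$ ($v = - 4 \left(-2 - 4\right) = \left(-4\right) \left(-6\right) = 24$)
$t{\left(O \right)} = \frac{1}{-5 + O}$
$n{\left(N,a \right)} = \frac{1}{19}$ ($n{\left(N,a \right)} = \frac{1}{-5 + 24} = \frac{1}{19}$)
$n{\left(13,9 \right)} 87 - 27 = \frac{1}{19} \cdot 87 - 27 = \frac{87}{19} - 27 = - \frac{426}{19}$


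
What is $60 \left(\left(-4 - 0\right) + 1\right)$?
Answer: $-180$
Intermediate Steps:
$60 \left(\left(-4 - 0\right) + 1\right) = 60 \left(\left(-4 + 0\right) + 1\right) = 60 \left(-4 + 1\right) = 60 \left(-3\right) = -180$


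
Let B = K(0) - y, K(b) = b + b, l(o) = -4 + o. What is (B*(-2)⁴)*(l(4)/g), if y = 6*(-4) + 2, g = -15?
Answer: 0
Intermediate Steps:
K(b) = 2*b
y = -22 (y = -24 + 2 = -22)
B = 22 (B = 2*0 - 1*(-22) = 0 + 22 = 22)
(B*(-2)⁴)*(l(4)/g) = (22*(-2)⁴)*((-4 + 4)/(-15)) = (22*16)*(0*(-1/15)) = 352*0 = 0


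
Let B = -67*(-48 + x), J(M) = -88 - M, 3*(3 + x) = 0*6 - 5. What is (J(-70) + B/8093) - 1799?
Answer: -44104357/24279 ≈ -1816.6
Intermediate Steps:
x = -14/3 (x = -3 + (0*6 - 5)/3 = -3 + (0 - 5)/3 = -3 + (⅓)*(-5) = -3 - 5/3 = -14/3 ≈ -4.6667)
B = 10586/3 (B = -67*(-48 - 14/3) = -67*(-158/3) = 10586/3 ≈ 3528.7)
(J(-70) + B/8093) - 1799 = ((-88 - 1*(-70)) + (10586/3)/8093) - 1799 = ((-88 + 70) + (10586/3)*(1/8093)) - 1799 = (-18 + 10586/24279) - 1799 = -426436/24279 - 1799 = -44104357/24279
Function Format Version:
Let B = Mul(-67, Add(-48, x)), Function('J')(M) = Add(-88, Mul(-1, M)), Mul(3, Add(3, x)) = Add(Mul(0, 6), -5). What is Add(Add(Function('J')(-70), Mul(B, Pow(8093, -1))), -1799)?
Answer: Rational(-44104357, 24279) ≈ -1816.6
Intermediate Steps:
x = Rational(-14, 3) (x = Add(-3, Mul(Rational(1, 3), Add(Mul(0, 6), -5))) = Add(-3, Mul(Rational(1, 3), Add(0, -5))) = Add(-3, Mul(Rational(1, 3), -5)) = Add(-3, Rational(-5, 3)) = Rational(-14, 3) ≈ -4.6667)
B = Rational(10586, 3) (B = Mul(-67, Add(-48, Rational(-14, 3))) = Mul(-67, Rational(-158, 3)) = Rational(10586, 3) ≈ 3528.7)
Add(Add(Function('J')(-70), Mul(B, Pow(8093, -1))), -1799) = Add(Add(Add(-88, Mul(-1, -70)), Mul(Rational(10586, 3), Pow(8093, -1))), -1799) = Add(Add(Add(-88, 70), Mul(Rational(10586, 3), Rational(1, 8093))), -1799) = Add(Add(-18, Rational(10586, 24279)), -1799) = Add(Rational(-426436, 24279), -1799) = Rational(-44104357, 24279)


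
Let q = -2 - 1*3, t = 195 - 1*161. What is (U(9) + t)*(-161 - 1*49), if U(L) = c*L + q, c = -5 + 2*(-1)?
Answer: 7140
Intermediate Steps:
t = 34 (t = 195 - 161 = 34)
c = -7 (c = -5 - 2 = -7)
q = -5 (q = -2 - 3 = -5)
U(L) = -5 - 7*L (U(L) = -7*L - 5 = -5 - 7*L)
(U(9) + t)*(-161 - 1*49) = ((-5 - 7*9) + 34)*(-161 - 1*49) = ((-5 - 63) + 34)*(-161 - 49) = (-68 + 34)*(-210) = -34*(-210) = 7140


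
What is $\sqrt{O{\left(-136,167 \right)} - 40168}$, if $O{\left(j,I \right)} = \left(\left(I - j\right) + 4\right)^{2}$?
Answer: $3 \sqrt{6009} \approx 232.55$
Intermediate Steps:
$O{\left(j,I \right)} = \left(4 + I - j\right)^{2}$
$\sqrt{O{\left(-136,167 \right)} - 40168} = \sqrt{\left(4 + 167 - -136\right)^{2} - 40168} = \sqrt{\left(4 + 167 + 136\right)^{2} - 40168} = \sqrt{307^{2} - 40168} = \sqrt{94249 - 40168} = \sqrt{54081} = 3 \sqrt{6009}$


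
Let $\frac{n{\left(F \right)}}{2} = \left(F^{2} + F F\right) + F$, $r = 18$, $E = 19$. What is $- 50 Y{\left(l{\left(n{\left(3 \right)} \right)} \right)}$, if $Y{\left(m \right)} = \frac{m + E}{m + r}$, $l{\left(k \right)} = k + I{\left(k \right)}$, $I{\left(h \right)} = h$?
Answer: $- \frac{2575}{51} \approx -50.49$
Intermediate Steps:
$n{\left(F \right)} = 2 F + 4 F^{2}$ ($n{\left(F \right)} = 2 \left(\left(F^{2} + F F\right) + F\right) = 2 \left(\left(F^{2} + F^{2}\right) + F\right) = 2 \left(2 F^{2} + F\right) = 2 \left(F + 2 F^{2}\right) = 2 F + 4 F^{2}$)
$l{\left(k \right)} = 2 k$ ($l{\left(k \right)} = k + k = 2 k$)
$Y{\left(m \right)} = \frac{19 + m}{18 + m}$ ($Y{\left(m \right)} = \frac{m + 19}{m + 18} = \frac{19 + m}{18 + m}$)
$- 50 Y{\left(l{\left(n{\left(3 \right)} \right)} \right)} = - 50 \frac{19 + 2 \cdot 2 \cdot 3 \left(1 + 2 \cdot 3\right)}{18 + 2 \cdot 2 \cdot 3 \left(1 + 2 \cdot 3\right)} = - 50 \frac{19 + 2 \cdot 2 \cdot 3 \left(1 + 6\right)}{18 + 2 \cdot 2 \cdot 3 \left(1 + 6\right)} = - 50 \frac{19 + 2 \cdot 2 \cdot 3 \cdot 7}{18 + 2 \cdot 2 \cdot 3 \cdot 7} = - 50 \frac{19 + 2 \cdot 42}{18 + 2 \cdot 42} = - 50 \frac{19 + 84}{18 + 84} = - 50 \cdot \frac{1}{102} \cdot 103 = \left(-50\right) \frac{103}{102} = - \frac{2575}{51}$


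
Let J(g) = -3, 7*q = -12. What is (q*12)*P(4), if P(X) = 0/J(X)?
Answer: 0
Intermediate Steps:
q = -12/7 (q = (1/7)*(-12) = -12/7 ≈ -1.7143)
P(X) = 0 (P(X) = 0/(-3) = 0*(-1/3) = 0)
(q*12)*P(4) = -12/7*12*0 = -144/7*0 = 0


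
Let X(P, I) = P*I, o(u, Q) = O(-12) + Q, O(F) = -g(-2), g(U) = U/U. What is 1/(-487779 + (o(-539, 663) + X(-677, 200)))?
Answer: -1/622517 ≈ -1.6064e-6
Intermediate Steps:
g(U) = 1
O(F) = -1 (O(F) = -1*1 = -1)
o(u, Q) = -1 + Q
X(P, I) = I*P
1/(-487779 + (o(-539, 663) + X(-677, 200))) = 1/(-487779 + ((-1 + 663) + 200*(-677))) = 1/(-487779 + (662 - 135400)) = 1/(-487779 - 134738) = 1/(-622517) = -1/622517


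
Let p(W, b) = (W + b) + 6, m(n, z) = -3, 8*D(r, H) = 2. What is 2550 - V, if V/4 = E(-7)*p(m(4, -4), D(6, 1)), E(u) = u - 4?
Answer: 2693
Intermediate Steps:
D(r, H) = ¼ (D(r, H) = (⅛)*2 = ¼)
E(u) = -4 + u
p(W, b) = 6 + W + b
V = -143 (V = 4*((-4 - 7)*(6 - 3 + ¼)) = 4*(-11*13/4) = 4*(-143/4) = -143)
2550 - V = 2550 - 1*(-143) = 2550 + 143 = 2693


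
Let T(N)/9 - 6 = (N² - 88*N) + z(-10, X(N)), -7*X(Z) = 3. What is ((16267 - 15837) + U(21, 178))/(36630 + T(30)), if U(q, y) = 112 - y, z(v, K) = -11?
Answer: 364/20925 ≈ 0.017395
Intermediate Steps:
X(Z) = -3/7 (X(Z) = -⅐*3 = -3/7)
T(N) = -45 - 792*N + 9*N² (T(N) = 54 + 9*((N² - 88*N) - 11) = 54 + 9*(-11 + N² - 88*N) = 54 + (-99 - 792*N + 9*N²) = -45 - 792*N + 9*N²)
((16267 - 15837) + U(21, 178))/(36630 + T(30)) = ((16267 - 15837) + (112 - 1*178))/(36630 + (-45 - 792*30 + 9*30²)) = (430 + (112 - 178))/(36630 + (-45 - 23760 + 9*900)) = (430 - 66)/(36630 + (-45 - 23760 + 8100)) = 364/(36630 - 15705) = 364/20925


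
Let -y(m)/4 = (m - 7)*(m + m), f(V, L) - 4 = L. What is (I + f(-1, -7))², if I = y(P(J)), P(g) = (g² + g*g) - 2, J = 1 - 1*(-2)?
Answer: 1334025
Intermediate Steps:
J = 3 (J = 1 + 2 = 3)
P(g) = -2 + 2*g² (P(g) = (g² + g²) - 2 = 2*g² - 2 = -2 + 2*g²)
f(V, L) = 4 + L
y(m) = -8*m*(-7 + m) (y(m) = -4*(m - 7)*(m + m) = -4*(-7 + m)*2*m = -8*m*(-7 + m))
I = -1152 (I = 8*(-2 + 2*3²)*(7 - (-2 + 2*3²)) = 8*(-2 + 2*9)*(7 - (-2 + 2*9)) = 8*(-2 + 18)*(7 - (-2 + 18)) = 8*16*(7 - 1*16) = 8*16*(7 - 16) = 8*16*(-9) = -1152)
(I + f(-1, -7))² = (-1152 + (4 - 7))² = (-1152 - 3)² = (-1155)² = 1334025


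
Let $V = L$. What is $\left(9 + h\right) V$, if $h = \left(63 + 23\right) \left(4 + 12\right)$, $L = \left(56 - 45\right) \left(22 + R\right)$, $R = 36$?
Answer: $883630$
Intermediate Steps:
$L = 638$ ($L = \left(56 - 45\right) \left(22 + 36\right) = 11 \cdot 58 = 638$)
$h = 1376$ ($h = 86 \cdot 16 = 1376$)
$V = 638$
$\left(9 + h\right) V = \left(9 + 1376\right) 638 = 1385 \cdot 638 = 883630$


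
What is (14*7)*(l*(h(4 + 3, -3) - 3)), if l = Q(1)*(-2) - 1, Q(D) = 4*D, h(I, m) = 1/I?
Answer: 2520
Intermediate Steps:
l = -9 (l = (4*1)*(-2) - 1 = 4*(-2) - 1 = -8 - 1 = -9)
(14*7)*(l*(h(4 + 3, -3) - 3)) = (14*7)*(-9*(1/(4 + 3) - 3)) = 98*(-9*(1/7 - 3)) = 98*(-9*(-20/7)) = 98*(180/7) = 2520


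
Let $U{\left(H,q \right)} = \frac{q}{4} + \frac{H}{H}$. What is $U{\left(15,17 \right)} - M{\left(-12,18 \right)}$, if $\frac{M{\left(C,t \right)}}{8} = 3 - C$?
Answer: $- \frac{459}{4} \approx -114.75$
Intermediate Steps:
$U{\left(H,q \right)} = 1 + \frac{q}{4}$ ($U{\left(H,q \right)} = q \frac{1}{4} + 1 = \frac{q}{4} + 1 = 1 + \frac{q}{4}$)
$M{\left(C,t \right)} = 24 - 8 C$ ($M{\left(C,t \right)} = 8 \left(3 - C\right) = 24 - 8 C$)
$U{\left(15,17 \right)} - M{\left(-12,18 \right)} = \left(1 + \frac{1}{4} \cdot 17\right) - \left(24 - -96\right) = \left(1 + \frac{17}{4}\right) - \left(24 + 96\right) = \frac{21}{4} - 120 = - \frac{459}{4}$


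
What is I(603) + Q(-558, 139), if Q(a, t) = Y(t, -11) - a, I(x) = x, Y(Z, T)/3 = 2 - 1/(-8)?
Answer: 9339/8 ≈ 1167.4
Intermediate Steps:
Y(Z, T) = 51/8 (Y(Z, T) = 3*(2 - 1/(-8)) = 3*(2 - 1*(-⅛)) = 3*(2 + ⅛) = 3*(17/8) = 51/8)
Q(a, t) = 51/8 - a
I(603) + Q(-558, 139) = 603 + (51/8 - 1*(-558)) = 603 + (51/8 + 558) = 603 + 4515/8 = 9339/8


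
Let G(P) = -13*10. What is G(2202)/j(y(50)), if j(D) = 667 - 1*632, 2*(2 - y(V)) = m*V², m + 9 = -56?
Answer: -26/7 ≈ -3.7143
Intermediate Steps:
m = -65 (m = -9 - 56 = -65)
G(P) = -130
y(V) = 2 + 65*V²/2 (y(V) = 2 - (-65)*V²/2 = 2 + 65*V²/2)
j(D) = 35 (j(D) = 667 - 632 = 35)
G(2202)/j(y(50)) = -130/35 = -130*1/35 = -26/7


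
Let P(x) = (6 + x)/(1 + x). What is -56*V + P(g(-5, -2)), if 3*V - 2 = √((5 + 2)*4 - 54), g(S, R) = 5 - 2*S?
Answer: -1729/48 - 56*I*√26/3 ≈ -36.021 - 95.182*I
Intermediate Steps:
P(x) = (6 + x)/(1 + x)
V = ⅔ + I*√26/3 (V = ⅔ + √((5 + 2)*4 - 54)/3 = ⅔ + √(7*4 - 54)/3 = ⅔ + √(28 - 54)/3 = ⅔ + √(-26)/3 = ⅔ + (I*√26)/3 = ⅔ + I*√26/3 ≈ 0.66667 + 1.6997*I)
-56*V + P(g(-5, -2)) = -56*(⅔ + I*√26/3) + (6 + (5 - 2*(-5)))/(1 + (5 - 2*(-5))) = (-112/3 - 56*I*√26/3) + (6 + (5 + 10))/(1 + (5 + 10)) = (-112/3 - 56*I*√26/3) + (6 + 15)/(1 + 15) = (-112/3 - 56*I*√26/3) + 21/16 = -1729/48 - 56*I*√26/3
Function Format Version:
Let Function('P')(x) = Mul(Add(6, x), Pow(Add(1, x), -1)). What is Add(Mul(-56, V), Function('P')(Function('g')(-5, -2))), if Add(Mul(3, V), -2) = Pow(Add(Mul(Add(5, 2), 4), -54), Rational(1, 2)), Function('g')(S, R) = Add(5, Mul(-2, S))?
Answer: Add(Rational(-1729, 48), Mul(Rational(-56, 3), I, Pow(26, Rational(1, 2)))) ≈ Add(-36.021, Mul(-95.182, I))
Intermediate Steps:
Function('P')(x) = Mul(Pow(Add(1, x), -1), Add(6, x))
V = Add(Rational(2, 3), Mul(Rational(1, 3), I, Pow(26, Rational(1, 2)))) (V = Add(Rational(2, 3), Mul(Rational(1, 3), Pow(Add(Mul(Add(5, 2), 4), -54), Rational(1, 2)))) = Add(Rational(2, 3), Mul(Rational(1, 3), Pow(Add(Mul(7, 4), -54), Rational(1, 2)))) = Add(Rational(2, 3), Mul(Rational(1, 3), Pow(Add(28, -54), Rational(1, 2)))) = Add(Rational(2, 3), Mul(Rational(1, 3), Pow(-26, Rational(1, 2)))) = Add(Rational(2, 3), Mul(Rational(1, 3), Mul(I, Pow(26, Rational(1, 2))))) = Add(Rational(2, 3), Mul(Rational(1, 3), I, Pow(26, Rational(1, 2)))) ≈ Add(0.66667, Mul(1.6997, I)))
Add(Mul(-56, V), Function('P')(Function('g')(-5, -2))) = Add(Mul(-56, Add(Rational(2, 3), Mul(Rational(1, 3), I, Pow(26, Rational(1, 2))))), Mul(Pow(Add(1, Add(5, Mul(-2, -5))), -1), Add(6, Add(5, Mul(-2, -5))))) = Add(Add(Rational(-112, 3), Mul(Rational(-56, 3), I, Pow(26, Rational(1, 2)))), Mul(Pow(Add(1, Add(5, 10)), -1), Add(6, Add(5, 10)))) = Add(Add(Rational(-112, 3), Mul(Rational(-56, 3), I, Pow(26, Rational(1, 2)))), Mul(Pow(Add(1, 15), -1), Add(6, 15))) = Add(Add(Rational(-112, 3), Mul(Rational(-56, 3), I, Pow(26, Rational(1, 2)))), Mul(Pow(16, -1), 21)) = Add(Add(Rational(-112, 3), Mul(Rational(-56, 3), I, Pow(26, Rational(1, 2)))), Mul(Rational(1, 16), 21)) = Add(Add(Rational(-112, 3), Mul(Rational(-56, 3), I, Pow(26, Rational(1, 2)))), Rational(21, 16)) = Add(Rational(-1729, 48), Mul(Rational(-56, 3), I, Pow(26, Rational(1, 2))))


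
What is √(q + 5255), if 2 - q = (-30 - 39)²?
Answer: 4*√31 ≈ 22.271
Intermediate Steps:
q = -4759 (q = 2 - (-30 - 39)² = 2 - 1*(-69)² = 2 - 1*4761 = 2 - 4761 = -4759)
√(q + 5255) = √(-4759 + 5255) = √496 = 4*√31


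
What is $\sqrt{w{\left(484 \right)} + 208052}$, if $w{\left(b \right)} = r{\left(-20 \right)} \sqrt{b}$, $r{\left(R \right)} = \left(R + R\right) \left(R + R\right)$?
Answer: $6 \sqrt{6757} \approx 493.21$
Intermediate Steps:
$r{\left(R \right)} = 4 R^{2}$ ($r{\left(R \right)} = 2 R 2 R = 4 R^{2}$)
$w{\left(b \right)} = 1600 \sqrt{b}$ ($w{\left(b \right)} = 4 \left(-20\right)^{2} \sqrt{b} = 4 \cdot 400 \sqrt{b} = 1600 \sqrt{b}$)
$\sqrt{w{\left(484 \right)} + 208052} = \sqrt{1600 \sqrt{484} + 208052} = \sqrt{1600 \cdot 22 + 208052} = \sqrt{35200 + 208052} = \sqrt{243252} = 6 \sqrt{6757}$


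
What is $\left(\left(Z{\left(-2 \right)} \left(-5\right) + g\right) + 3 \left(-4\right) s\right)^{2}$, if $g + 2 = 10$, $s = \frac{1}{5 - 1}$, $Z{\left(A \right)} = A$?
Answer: $225$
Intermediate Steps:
$s = \frac{1}{4} \approx 0.25$
$g = 8$ ($g = -2 + 10 = 8$)
$\left(\left(Z{\left(-2 \right)} \left(-5\right) + g\right) + 3 \left(-4\right) s\right)^{2} = \left(\left(\left(-2\right) \left(-5\right) + 8\right) + 3 \left(-4\right) \frac{1}{4}\right)^{2} = \left(\left(10 + 8\right) - 3\right)^{2} = \left(18 - 3\right)^{2} = 15^{2} = 225$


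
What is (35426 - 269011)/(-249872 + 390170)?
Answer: -233585/140298 ≈ -1.6649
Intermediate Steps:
(35426 - 269011)/(-249872 + 390170) = -233585/140298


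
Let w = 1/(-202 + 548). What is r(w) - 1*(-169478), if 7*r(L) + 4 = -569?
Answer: 1185773/7 ≈ 1.6940e+5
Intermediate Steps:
w = 1/346 ≈ 0.0028902
r(L) = -573/7 (r(L) = -4/7 + (1/7)*(-569) = -4/7 - 569/7 = -573/7)
r(w) - 1*(-169478) = -573/7 - 1*(-169478) = -573/7 + 169478 = 1185773/7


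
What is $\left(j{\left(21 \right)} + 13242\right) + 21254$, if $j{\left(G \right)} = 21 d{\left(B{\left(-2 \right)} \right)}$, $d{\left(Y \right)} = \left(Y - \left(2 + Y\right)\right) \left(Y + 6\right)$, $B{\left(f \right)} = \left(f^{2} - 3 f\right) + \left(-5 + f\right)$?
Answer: $34118$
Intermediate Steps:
$B{\left(f \right)} = -5 + f^{2} - 2 f$
$d{\left(Y \right)} = -12 - 2 Y$ ($d{\left(Y \right)} = - 2 \left(6 + Y\right) = -12 - 2 Y$)
$j{\left(G \right)} = -378$ ($j{\left(G \right)} = 21 \left(-12 - 2 \left(-5 + \left(-2\right)^{2} - -4\right)\right) = 21 \left(-12 - 2 \left(-5 + 4 + 4\right)\right) = 21 \left(-12 - 6\right) = 21 \left(-18\right) = -378$)
$\left(j{\left(21 \right)} + 13242\right) + 21254 = \left(-378 + 13242\right) + 21254 = 12864 + 21254 = 34118$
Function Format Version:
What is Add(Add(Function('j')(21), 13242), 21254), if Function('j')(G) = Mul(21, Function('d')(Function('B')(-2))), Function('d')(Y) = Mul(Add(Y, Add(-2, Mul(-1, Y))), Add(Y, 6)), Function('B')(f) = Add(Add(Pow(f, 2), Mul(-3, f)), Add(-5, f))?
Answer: 34118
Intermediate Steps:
Function('B')(f) = Add(-5, Pow(f, 2), Mul(-2, f))
Function('d')(Y) = Add(-12, Mul(-2, Y)) (Function('d')(Y) = Mul(-2, Add(6, Y)) = Add(-12, Mul(-2, Y)))
Function('j')(G) = -378 (Function('j')(G) = Mul(21, Add(-12, Mul(-2, Add(-5, Pow(-2, 2), Mul(-2, -2))))) = Mul(21, Add(-12, Mul(-2, Add(-5, 4, 4)))) = Mul(21, Add(-12, Mul(-2, 3))) = Mul(21, Add(-12, -6)) = Mul(21, -18) = -378)
Add(Add(Function('j')(21), 13242), 21254) = Add(Add(-378, 13242), 21254) = Add(12864, 21254) = 34118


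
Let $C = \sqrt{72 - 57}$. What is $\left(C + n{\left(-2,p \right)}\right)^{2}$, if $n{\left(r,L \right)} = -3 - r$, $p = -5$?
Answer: $\left(1 - \sqrt{15}\right)^{2} \approx 8.254$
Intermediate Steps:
$C = \sqrt{15} \approx 3.873$
$\left(C + n{\left(-2,p \right)}\right)^{2} = \left(\sqrt{15} - 1\right)^{2} = \left(-1 + \sqrt{15}\right)^{2}$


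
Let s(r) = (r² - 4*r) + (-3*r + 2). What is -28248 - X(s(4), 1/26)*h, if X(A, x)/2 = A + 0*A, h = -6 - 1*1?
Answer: -28388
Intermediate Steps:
h = -7 (h = -6 - 1 = -7)
s(r) = 2 + r² - 7*r (s(r) = (r² - 4*r) + (2 - 3*r) = 2 + r² - 7*r)
X(A, x) = 2*A (X(A, x) = 2*(A + 0*A) = 2*(A + 0) = 2*A)
-28248 - X(s(4), 1/26)*h = -28248 - 2*(2 + 4² - 7*4)*(-7) = -28248 - 2*(2 + 16 - 28)*(-7) = -28248 - 2*(-10)*(-7) = -28248 - (-20)*(-7) = -28248 - 1*140 = -28248 - 140 = -28388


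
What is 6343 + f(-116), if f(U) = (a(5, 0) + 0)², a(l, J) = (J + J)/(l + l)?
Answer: 6343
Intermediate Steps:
a(l, J) = J/l (a(l, J) = (2*J)/((2*l)) = (2*J)*(1/(2*l)) = J/l)
f(U) = 0 (f(U) = (0/5 + 0)² = (0*(⅕) + 0)² = (0 + 0)² = 0² = 0)
6343 + f(-116) = 6343 + 0 = 6343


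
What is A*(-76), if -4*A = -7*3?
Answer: -399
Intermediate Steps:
A = 21/4 (A = -(-7)*3/4 = -1/4*(-21) = 21/4 ≈ 5.2500)
A*(-76) = (21/4)*(-76) = -399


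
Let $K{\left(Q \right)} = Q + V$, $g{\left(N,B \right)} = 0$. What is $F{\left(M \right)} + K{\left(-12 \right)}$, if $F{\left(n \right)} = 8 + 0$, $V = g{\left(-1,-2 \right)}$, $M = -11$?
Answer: $-4$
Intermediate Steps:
$V = 0$
$K{\left(Q \right)} = Q$ ($K{\left(Q \right)} = Q + 0 = Q$)
$F{\left(n \right)} = 8$
$F{\left(M \right)} + K{\left(-12 \right)} = 8 - 12 = -4$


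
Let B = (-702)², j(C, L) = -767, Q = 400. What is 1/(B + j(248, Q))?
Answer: 1/492037 ≈ 2.0324e-6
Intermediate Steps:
B = 492804
1/(B + j(248, Q)) = 1/(492804 - 767) = 1/492037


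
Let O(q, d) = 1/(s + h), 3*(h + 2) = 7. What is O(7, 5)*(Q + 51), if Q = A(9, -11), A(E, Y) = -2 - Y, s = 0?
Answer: 180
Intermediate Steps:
h = 1/3 (h = -2 + (1/3)*7 = -2 + 7/3 = 1/3 ≈ 0.33333)
Q = 9 (Q = -2 - 1*(-11) = -2 + 11 = 9)
O(q, d) = 3 (O(q, d) = 1/(0 + 1/3) = 1/(1/3) = 3)
O(7, 5)*(Q + 51) = 3*(9 + 51) = 3*60 = 180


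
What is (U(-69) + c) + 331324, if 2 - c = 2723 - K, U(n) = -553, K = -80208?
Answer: 247842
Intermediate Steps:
c = -82929 (c = 2 - (2723 - 1*(-80208)) = 2 - (2723 + 80208) = 2 - 1*82931 = 2 - 82931 = -82929)
(U(-69) + c) + 331324 = (-553 - 82929) + 331324 = -83482 + 331324 = 247842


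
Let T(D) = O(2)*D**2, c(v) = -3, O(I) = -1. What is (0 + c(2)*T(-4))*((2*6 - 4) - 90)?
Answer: -3936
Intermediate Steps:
T(D) = -D**2
(0 + c(2)*T(-4))*((2*6 - 4) - 90) = (0 - (-3)*(-4)**2)*((2*6 - 4) - 90) = (0 - (-3)*16)*((12 - 4) - 90) = (0 - 3*(-16))*(8 - 90) = (0 + 48)*(-82) = 48*(-82) = -3936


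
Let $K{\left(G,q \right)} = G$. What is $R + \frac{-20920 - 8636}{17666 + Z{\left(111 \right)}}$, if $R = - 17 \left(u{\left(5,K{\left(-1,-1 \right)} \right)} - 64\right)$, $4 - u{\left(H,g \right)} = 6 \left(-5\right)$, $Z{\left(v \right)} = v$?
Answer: $\frac{9036714}{17777} \approx 508.34$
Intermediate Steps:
$u{\left(H,g \right)} = 34$ ($u{\left(H,g \right)} = 4 - 6 \left(-5\right) = 4 - -30 = 4 + 30 = 34$)
$R = 510$ ($R = - 17 \left(34 - 64\right) = \left(-17\right) \left(-30\right) = 510$)
$R + \frac{-20920 - 8636}{17666 + Z{\left(111 \right)}} = 510 + \frac{-20920 - 8636}{17666 + 111} = 510 - \frac{29556}{17777} = \frac{9036714}{17777}$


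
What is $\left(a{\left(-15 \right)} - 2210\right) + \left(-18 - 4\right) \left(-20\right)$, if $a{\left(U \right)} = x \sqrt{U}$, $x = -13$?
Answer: $-1770 - 13 i \sqrt{15} \approx -1770.0 - 50.349 i$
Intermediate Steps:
$a{\left(U \right)} = - 13 \sqrt{U}$
$\left(a{\left(-15 \right)} - 2210\right) + \left(-18 - 4\right) \left(-20\right) = \left(- 13 \sqrt{-15} - 2210\right) + \left(-18 - 4\right) \left(-20\right) = \left(- 13 i \sqrt{15} - 2210\right) - -440 = \left(- 13 i \sqrt{15} - 2210\right) + 440 = \left(-2210 - 13 i \sqrt{15}\right) + 440 = -1770 - 13 i \sqrt{15}$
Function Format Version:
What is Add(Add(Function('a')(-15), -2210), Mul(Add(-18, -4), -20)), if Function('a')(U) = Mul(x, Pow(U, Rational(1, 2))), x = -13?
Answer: Add(-1770, Mul(-13, I, Pow(15, Rational(1, 2)))) ≈ Add(-1770.0, Mul(-50.349, I))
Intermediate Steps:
Function('a')(U) = Mul(-13, Pow(U, Rational(1, 2)))
Add(Add(Function('a')(-15), -2210), Mul(Add(-18, -4), -20)) = Add(Add(Mul(-13, Pow(-15, Rational(1, 2))), -2210), Mul(Add(-18, -4), -20)) = Add(Add(Mul(-13, Mul(I, Pow(15, Rational(1, 2)))), -2210), Mul(-22, -20)) = Add(Add(Mul(-13, I, Pow(15, Rational(1, 2))), -2210), 440) = Add(Add(-2210, Mul(-13, I, Pow(15, Rational(1, 2)))), 440) = Add(-1770, Mul(-13, I, Pow(15, Rational(1, 2))))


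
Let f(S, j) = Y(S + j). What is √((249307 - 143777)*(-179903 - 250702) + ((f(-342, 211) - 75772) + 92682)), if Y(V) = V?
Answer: I*√45441728871 ≈ 2.1317e+5*I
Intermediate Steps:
f(S, j) = S + j
√((249307 - 143777)*(-179903 - 250702) + ((f(-342, 211) - 75772) + 92682)) = √((249307 - 143777)*(-179903 - 250702) + (((-342 + 211) - 75772) + 92682)) = √(105530*(-430605) + ((-131 - 75772) + 92682)) = √(-45441745650 + (-75903 + 92682)) = √(-45441745650 + 16779) = √(-45441728871) = I*√45441728871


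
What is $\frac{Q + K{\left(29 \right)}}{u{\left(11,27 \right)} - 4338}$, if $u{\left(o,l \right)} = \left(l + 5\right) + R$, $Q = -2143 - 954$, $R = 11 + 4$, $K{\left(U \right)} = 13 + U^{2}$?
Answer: $\frac{2243}{4291} \approx 0.52272$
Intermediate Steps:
$R = 15$
$Q = -3097$
$u{\left(o,l \right)} = 20 + l$ ($u{\left(o,l \right)} = \left(l + 5\right) + 15 = \left(5 + l\right) + 15 = 20 + l$)
$\frac{Q + K{\left(29 \right)}}{u{\left(11,27 \right)} - 4338} = \frac{-3097 + \left(13 + 29^{2}\right)}{\left(20 + 27\right) - 4338} = \frac{-3097 + \left(13 + 841\right)}{47 - 4338} = \frac{-3097 + 854}{-4291} = \left(-2243\right) \left(- \frac{1}{4291}\right) = \frac{2243}{4291}$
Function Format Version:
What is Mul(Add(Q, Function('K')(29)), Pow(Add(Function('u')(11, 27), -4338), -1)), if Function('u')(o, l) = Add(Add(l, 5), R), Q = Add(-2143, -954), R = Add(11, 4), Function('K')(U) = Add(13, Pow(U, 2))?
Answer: Rational(2243, 4291) ≈ 0.52272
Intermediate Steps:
R = 15
Q = -3097
Function('u')(o, l) = Add(20, l) (Function('u')(o, l) = Add(Add(l, 5), 15) = Add(Add(5, l), 15) = Add(20, l))
Mul(Add(Q, Function('K')(29)), Pow(Add(Function('u')(11, 27), -4338), -1)) = Mul(Add(-3097, Add(13, Pow(29, 2))), Pow(Add(Add(20, 27), -4338), -1)) = Mul(Add(-3097, Add(13, 841)), Pow(Add(47, -4338), -1)) = Mul(Add(-3097, 854), Pow(-4291, -1)) = Mul(-2243, Rational(-1, 4291)) = Rational(2243, 4291)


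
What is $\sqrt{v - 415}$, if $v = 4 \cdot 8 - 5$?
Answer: $2 i \sqrt{97} \approx 19.698 i$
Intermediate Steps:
$v = 27$ ($v = 32 - 5 = 27$)
$\sqrt{v - 415} = \sqrt{27 - 415} = \sqrt{-388} = 2 i \sqrt{97}$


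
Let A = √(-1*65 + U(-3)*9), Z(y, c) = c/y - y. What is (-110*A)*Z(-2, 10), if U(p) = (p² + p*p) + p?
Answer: 330*√70 ≈ 2761.0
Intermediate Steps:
U(p) = p + 2*p² (U(p) = (p² + p²) + p = 2*p² + p = p + 2*p²)
Z(y, c) = -y + c/y
A = √70 (A = √(-1*65 - 3*(1 + 2*(-3))*9) = √(-65 - 3*(1 - 6)*9) = √(-65 - 3*(-5)*9) = √(-65 + 15*9) = √(-65 + 135) = √70 ≈ 8.3666)
(-110*A)*Z(-2, 10) = (-110*√70)*(-1*(-2) + 10/(-2)) = (-110*√70)*(2 + 10*(-½)) = (-110*√70)*(2 - 5) = -110*√70*(-3) = 330*√70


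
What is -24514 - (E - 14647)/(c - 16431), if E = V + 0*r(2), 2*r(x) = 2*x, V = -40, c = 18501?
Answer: -50729293/2070 ≈ -24507.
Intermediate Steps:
r(x) = x (r(x) = (2*x)/2 = x)
E = -40 (E = -40 + 0*2 = -40 + 0 = -40)
-24514 - (E - 14647)/(c - 16431) = -24514 - (-40 - 14647)/(18501 - 16431) = -24514 - (-14687)/2070 = -24514 - 1*(-14687/2070) = -24514 + 14687/2070 = -50729293/2070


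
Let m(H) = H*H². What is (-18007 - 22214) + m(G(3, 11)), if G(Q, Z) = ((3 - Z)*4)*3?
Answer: -924957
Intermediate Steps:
G(Q, Z) = 36 - 12*Z (G(Q, Z) = (12 - 4*Z)*3 = 36 - 12*Z)
m(H) = H³
(-18007 - 22214) + m(G(3, 11)) = (-18007 - 22214) + (36 - 12*11)³ = -40221 + (36 - 132)³ = -40221 + (-96)³ = -40221 - 884736 = -924957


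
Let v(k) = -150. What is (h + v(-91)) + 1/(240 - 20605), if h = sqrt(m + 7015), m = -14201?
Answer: -3054751/20365 + I*sqrt(7186) ≈ -150.0 + 84.77*I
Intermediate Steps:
h = I*sqrt(7186) (h = sqrt(-14201 + 7015) = sqrt(-7186) = I*sqrt(7186) ≈ 84.77*I)
(h + v(-91)) + 1/(240 - 20605) = (I*sqrt(7186) - 150) + 1/(240 - 20605) = (-150 + I*sqrt(7186)) + 1/(-20365) = (-150 + I*sqrt(7186)) - 1/20365 = -3054751/20365 + I*sqrt(7186)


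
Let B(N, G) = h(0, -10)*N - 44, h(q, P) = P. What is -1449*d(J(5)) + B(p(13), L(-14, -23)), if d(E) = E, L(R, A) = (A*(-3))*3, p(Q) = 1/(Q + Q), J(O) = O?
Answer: -94762/13 ≈ -7289.4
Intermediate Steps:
p(Q) = 1/(2*Q)
L(R, A) = -9*A (L(R, A) = -3*A*3 = -9*A)
B(N, G) = -44 - 10*N (B(N, G) = -10*N - 44 = -44 - 10*N)
-1449*d(J(5)) + B(p(13), L(-14, -23)) = -1449*5 + (-44 - 5/13) = -7245 + (-44 - 5/13) = -7245 - 577/13 = -94762/13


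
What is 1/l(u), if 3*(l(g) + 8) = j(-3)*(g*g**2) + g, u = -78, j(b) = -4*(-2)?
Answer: -1/1265506 ≈ -7.9020e-7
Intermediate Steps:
j(b) = 8
l(g) = -8 + g/3 + 8*g**3/3 (l(g) = -8 + (8*(g*g**2) + g)/3 = -8 + (8*g**3 + g)/3 = -8 + (g + 8*g**3)/3 = -8 + (g/3 + 8*g**3/3) = -8 + g/3 + 8*g**3/3)
1/l(u) = 1/(-8 + (1/3)*(-78) + (8/3)*(-78)**3) = 1/(-8 - 26 + (8/3)*(-474552)) = 1/(-8 - 26 - 1265472) = 1/(-1265506) = -1/1265506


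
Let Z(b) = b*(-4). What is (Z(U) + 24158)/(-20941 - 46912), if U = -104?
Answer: -24574/67853 ≈ -0.36217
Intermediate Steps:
Z(b) = -4*b
(Z(U) + 24158)/(-20941 - 46912) = (-4*(-104) + 24158)/(-20941 - 46912) = (416 + 24158)/(-67853) = 24574*(-1/67853) = -24574/67853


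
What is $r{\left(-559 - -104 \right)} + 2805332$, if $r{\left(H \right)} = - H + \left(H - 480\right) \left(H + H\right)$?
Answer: $3656637$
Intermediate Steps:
$r{\left(H \right)} = - H + 2 H \left(-480 + H\right)$ ($r{\left(H \right)} = - H + \left(-480 + H\right) 2 H = - H + 2 H \left(-480 + H\right)$)
$r{\left(-559 - -104 \right)} + 2805332 = \left(-559 - -104\right) \left(-961 + 2 \left(-559 - -104\right)\right) + 2805332 = \left(-559 + 104\right) \left(-961 + 2 \left(-559 + 104\right)\right) + 2805332 = - 455 \left(-961 + 2 \left(-455\right)\right) + 2805332 = - 455 \left(-961 - 910\right) + 2805332 = \left(-455\right) \left(-1871\right) + 2805332 = 851305 + 2805332 = 3656637$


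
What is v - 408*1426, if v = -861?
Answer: -582669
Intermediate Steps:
v - 408*1426 = -861 - 408*1426 = -861 - 581808 = -582669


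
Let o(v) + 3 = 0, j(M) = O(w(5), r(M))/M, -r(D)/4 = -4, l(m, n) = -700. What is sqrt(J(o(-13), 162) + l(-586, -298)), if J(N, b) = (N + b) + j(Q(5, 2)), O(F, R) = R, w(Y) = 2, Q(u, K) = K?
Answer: I*sqrt(533) ≈ 23.087*I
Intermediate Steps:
r(D) = 16 (r(D) = -4*(-4) = 16)
j(M) = 16/M
o(v) = -3 (o(v) = -3 + 0 = -3)
J(N, b) = 8 + N + b (J(N, b) = (N + b) + 16/2 = (N + b) + 16*(1/2) = (N + b) + 8 = 8 + N + b)
sqrt(J(o(-13), 162) + l(-586, -298)) = sqrt((8 - 3 + 162) - 700) = sqrt(167 - 700) = sqrt(-533) = I*sqrt(533)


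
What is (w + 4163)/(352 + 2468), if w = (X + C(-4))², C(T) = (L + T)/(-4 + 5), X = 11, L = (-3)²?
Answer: 1473/940 ≈ 1.5670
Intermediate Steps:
L = 9
C(T) = 9 + T (C(T) = (9 + T)/(-4 + 5) = (9 + T)/1 = (9 + T)*1 = 9 + T)
w = 256 (w = (11 + (9 - 4))² = (11 + 5)² = 16² = 256)
(w + 4163)/(352 + 2468) = (256 + 4163)/(352 + 2468) = 4419/2820 = 4419*(1/2820) = 1473/940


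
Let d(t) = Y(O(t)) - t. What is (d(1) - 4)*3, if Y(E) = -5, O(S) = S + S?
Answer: -30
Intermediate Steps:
O(S) = 2*S
d(t) = -5 - t
(d(1) - 4)*3 = ((-5 - 1*1) - 4)*3 = ((-5 - 1) - 4)*3 = (-6 - 4)*3 = -10*3 = -30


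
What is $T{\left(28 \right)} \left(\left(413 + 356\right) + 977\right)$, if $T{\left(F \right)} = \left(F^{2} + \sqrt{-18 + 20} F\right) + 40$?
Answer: $1438704 + 48888 \sqrt{2} \approx 1.5078 \cdot 10^{6}$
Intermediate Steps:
$T{\left(F \right)} = 40 + F^{2} + F \sqrt{2}$ ($T{\left(F \right)} = \left(F^{2} + \sqrt{2} F\right) + 40 = \left(F^{2} + F \sqrt{2}\right) + 40 = 40 + F^{2} + F \sqrt{2}$)
$T{\left(28 \right)} \left(\left(413 + 356\right) + 977\right) = \left(40 + 28^{2} + 28 \sqrt{2}\right) \left(\left(413 + 356\right) + 977\right) = \left(40 + 784 + 28 \sqrt{2}\right) \left(769 + 977\right) = \left(824 + 28 \sqrt{2}\right) 1746 = 1438704 + 48888 \sqrt{2}$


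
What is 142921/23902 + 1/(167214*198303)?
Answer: 62356879571584/10428517401309 ≈ 5.9795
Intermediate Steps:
142921/23902 + 1/(167214*198303) = 142921*(1/23902) + (1/167214)*(1/198303) = 142921/23902 + 1/33159037842 = 62356879571584/10428517401309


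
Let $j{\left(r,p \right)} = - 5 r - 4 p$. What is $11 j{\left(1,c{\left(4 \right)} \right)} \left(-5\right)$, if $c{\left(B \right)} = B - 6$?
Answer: $-165$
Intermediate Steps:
$c{\left(B \right)} = -6 + B$ ($c{\left(B \right)} = B - 6 = -6 + B$)
$11 j{\left(1,c{\left(4 \right)} \right)} \left(-5\right) = 11 \left(\left(-5\right) 1 - 4 \left(-6 + 4\right)\right) \left(-5\right) = 11 \left(-5 - -8\right) \left(-5\right) = 11 \left(-5 + 8\right) \left(-5\right) = 11 \cdot 3 \left(-5\right) = 33 \left(-5\right) = -165$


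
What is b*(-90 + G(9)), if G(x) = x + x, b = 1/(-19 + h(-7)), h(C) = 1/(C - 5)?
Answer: 864/229 ≈ 3.7729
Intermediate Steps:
h(C) = 1/(-5 + C)
b = -12/229 (b = 1/(-19 + 1/(-5 - 7)) = 1/(-19 + 1/(-12)) = 1/(-19 - 1/12) = 1/(-229/12) = -12/229 ≈ -0.052402)
G(x) = 2*x
b*(-90 + G(9)) = -12*(-90 + 2*9)/229 = -12*(-90 + 18)/229 = -12/229*(-72) = 864/229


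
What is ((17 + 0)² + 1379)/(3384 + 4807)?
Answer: 1668/8191 ≈ 0.20364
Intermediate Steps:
((17 + 0)² + 1379)/(3384 + 4807) = (17² + 1379)/8191 = (289 + 1379)*(1/8191) = 1668*(1/8191) = 1668/8191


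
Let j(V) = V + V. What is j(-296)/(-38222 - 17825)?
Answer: 592/56047 ≈ 0.010563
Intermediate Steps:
j(V) = 2*V
j(-296)/(-38222 - 17825) = (2*(-296))/(-38222 - 17825) = -592/(-56047) = -592*(-1/56047) = 592/56047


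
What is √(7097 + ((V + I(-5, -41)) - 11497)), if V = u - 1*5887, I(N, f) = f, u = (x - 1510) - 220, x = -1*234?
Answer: 2*I*√3073 ≈ 110.87*I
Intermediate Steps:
x = -234
u = -1964 (u = (-234 - 1510) - 220 = -1744 - 220 = -1964)
V = -7851 (V = -1964 - 1*5887 = -1964 - 5887 = -7851)
√(7097 + ((V + I(-5, -41)) - 11497)) = √(7097 + ((-7851 - 41) - 11497)) = √(7097 + (-7892 - 11497)) = √(7097 - 19389) = √(-12292) = 2*I*√3073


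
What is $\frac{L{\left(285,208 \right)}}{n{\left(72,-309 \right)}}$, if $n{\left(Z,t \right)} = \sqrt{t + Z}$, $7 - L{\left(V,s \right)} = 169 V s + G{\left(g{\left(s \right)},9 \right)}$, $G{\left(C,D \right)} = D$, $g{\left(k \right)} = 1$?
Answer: $\frac{10018322 i \sqrt{237}}{237} \approx 6.5076 \cdot 10^{5} i$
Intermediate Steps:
$L{\left(V,s \right)} = -2 - 169 V s$ ($L{\left(V,s \right)} = 7 - \left(169 V s + 9\right) = 7 - \left(9 + 169 V s\right) = -2 - 169 V s$)
$n{\left(Z,t \right)} = \sqrt{Z + t}$
$\frac{L{\left(285,208 \right)}}{n{\left(72,-309 \right)}} = \frac{-2 - 48165 \cdot 208}{\sqrt{72 - 309}} = \frac{-2 - 10018320}{\sqrt{-237}} = - \frac{10018322}{i \sqrt{237}} = - 10018322 \left(- \frac{i \sqrt{237}}{237}\right) = \frac{10018322 i \sqrt{237}}{237}$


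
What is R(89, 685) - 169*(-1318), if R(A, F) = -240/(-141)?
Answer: 10468954/47 ≈ 2.2274e+5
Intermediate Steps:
R(A, F) = 80/47 (R(A, F) = -240*(-1/141) = 80/47)
R(89, 685) - 169*(-1318) = 80/47 - 169*(-1318) = 80/47 + 222742 = 10468954/47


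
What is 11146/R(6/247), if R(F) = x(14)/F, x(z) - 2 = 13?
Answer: 22292/1235 ≈ 18.050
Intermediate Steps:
x(z) = 15 (x(z) = 2 + 13 = 15)
R(F) = 15/F
11146/R(6/247) = 11146/((15/((6/247)))) = 11146/((15/((6*(1/247))))) = 11146/((15/(6/247))) = 11146/((15*(247/6))) = 11146/(1235/2) = 11146*(2/1235) = 22292/1235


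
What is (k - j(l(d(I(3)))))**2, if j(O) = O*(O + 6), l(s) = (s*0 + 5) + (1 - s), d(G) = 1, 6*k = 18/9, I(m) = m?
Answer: 26896/9 ≈ 2988.4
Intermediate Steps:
k = 1/3 (k = (18/9)/6 = (18*(1/9))/6 = (1/6)*2 = 1/3 ≈ 0.33333)
l(s) = 6 - s (l(s) = (0 + 5) + (1 - s) = 5 + (1 - s) = 6 - s)
j(O) = O*(6 + O)
(k - j(l(d(I(3)))))**2 = (1/3 - (6 - 1*1)*(6 + (6 - 1*1)))**2 = (1/3 - (6 - 1)*(6 + (6 - 1)))**2 = (1/3 - 5*(6 + 5))**2 = (1/3 - 5*11)**2 = (1/3 - 1*55)**2 = (1/3 - 55)**2 = (-164/3)**2 = 26896/9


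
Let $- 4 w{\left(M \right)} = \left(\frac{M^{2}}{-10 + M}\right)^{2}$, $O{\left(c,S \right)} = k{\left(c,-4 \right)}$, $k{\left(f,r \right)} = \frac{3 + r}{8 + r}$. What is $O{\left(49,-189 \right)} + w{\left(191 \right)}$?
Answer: $- \frac{665448061}{65522} \approx -10156.0$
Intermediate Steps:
$k{\left(f,r \right)} = \frac{3 + r}{8 + r}$
$O{\left(c,S \right)} = - \frac{1}{4}$ ($O{\left(c,S \right)} = \frac{3 - 4}{8 - 4} = \frac{1}{4} \left(-1\right) = - \frac{1}{4}$)
$w{\left(M \right)} = - \frac{M^{4}}{4 \left(-10 + M\right)^{2}}$ ($w{\left(M \right)} = - \frac{\left(\frac{M^{2}}{-10 + M}\right)^{2}}{4} = - \frac{M^{4} \frac{1}{\left(-10 + M\right)^{2}}}{4} = - \frac{M^{4}}{4 \left(-10 + M\right)^{2}}$)
$O{\left(49,-189 \right)} + w{\left(191 \right)} = - \frac{1}{4} - \frac{191^{4}}{4 \left(-10 + 191\right)^{2}} = - \frac{1}{4} - \frac{1330863361}{4 \cdot 32761} = - \frac{1}{4} - \frac{1330863361}{4} \cdot \frac{1}{32761} = - \frac{1}{4} - \frac{1330863361}{131044} = - \frac{665448061}{65522}$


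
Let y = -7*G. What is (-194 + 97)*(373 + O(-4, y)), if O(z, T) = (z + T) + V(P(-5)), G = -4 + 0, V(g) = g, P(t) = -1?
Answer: -38412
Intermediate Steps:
G = -4
y = 28 (y = -7*(-4) = 28)
O(z, T) = -1 + T + z (O(z, T) = (z + T) - 1 = (T + z) - 1 = -1 + T + z)
(-194 + 97)*(373 + O(-4, y)) = (-194 + 97)*(373 + (-1 + 28 - 4)) = -97*(373 + 23) = -97*396 = -38412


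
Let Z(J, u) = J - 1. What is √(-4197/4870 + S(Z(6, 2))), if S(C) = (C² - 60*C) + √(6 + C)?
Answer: √(-6542586890 + 23716900*√11)/4870 ≈ 16.509*I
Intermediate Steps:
Z(J, u) = -1 + J
S(C) = C² + √(6 + C) - 60*C
√(-4197/4870 + S(Z(6, 2))) = √(-4197/4870 + ((-1 + 6)² + √(6 + (-1 + 6)) - 60*(-1 + 6))) = √(-4197*1/4870 + (5² + √(6 + 5) - 60*5)) = √(-4197/4870 + (25 + √11 - 300)) = √(-4197/4870 + (-275 + √11)) = √(-1343447/4870 + √11)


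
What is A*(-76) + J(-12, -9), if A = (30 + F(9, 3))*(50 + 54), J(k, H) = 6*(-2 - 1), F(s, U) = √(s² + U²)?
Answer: -237138 - 23712*√10 ≈ -3.1212e+5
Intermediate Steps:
F(s, U) = √(U² + s²)
J(k, H) = -18 (J(k, H) = 6*(-3) = -18)
A = 3120 + 312*√10 (A = (30 + √(3² + 9²))*(50 + 54) = (30 + √(9 + 81))*104 = (30 + √90)*104 = (30 + 3*√10)*104 = 3120 + 312*√10 ≈ 4106.6)
A*(-76) + J(-12, -9) = (3120 + 312*√10)*(-76) - 18 = (-237120 - 23712*√10) - 18 = -237138 - 23712*√10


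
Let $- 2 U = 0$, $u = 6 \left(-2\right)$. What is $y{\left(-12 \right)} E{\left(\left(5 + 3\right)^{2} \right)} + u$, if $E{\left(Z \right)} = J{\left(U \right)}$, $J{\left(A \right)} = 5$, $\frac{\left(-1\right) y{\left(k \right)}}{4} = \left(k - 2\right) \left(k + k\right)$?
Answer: $-6732$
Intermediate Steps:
$y{\left(k \right)} = - 8 k \left(-2 + k\right)$ ($y{\left(k \right)} = - 4 \left(k - 2\right) \left(k + k\right) = - 4 \left(-2 + k\right) 2 k = - 4 \cdot 2 k \left(-2 + k\right) = - 8 k \left(-2 + k\right)$)
$u = -12$
$U = 0$ ($U = \left(- \frac{1}{2}\right) 0 = 0$)
$E{\left(Z \right)} = 5$
$y{\left(-12 \right)} E{\left(\left(5 + 3\right)^{2} \right)} + u = 8 \left(-12\right) \left(2 - -12\right) 5 - 12 = 8 \left(-12\right) \left(2 + 12\right) 5 - 12 = 8 \left(-12\right) 14 \cdot 5 - 12 = \left(-1344\right) 5 - 12 = -6720 - 12 = -6732$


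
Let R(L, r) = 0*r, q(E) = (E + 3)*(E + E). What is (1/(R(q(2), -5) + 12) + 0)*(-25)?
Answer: -25/12 ≈ -2.0833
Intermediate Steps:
q(E) = 2*E*(3 + E) (q(E) = (3 + E)*(2*E) = 2*E*(3 + E))
R(L, r) = 0
(1/(R(q(2), -5) + 12) + 0)*(-25) = (1/(0 + 12) + 0)*(-25) = (1/12 + 0)*(-25) = (1/12)*(-25) = -25/12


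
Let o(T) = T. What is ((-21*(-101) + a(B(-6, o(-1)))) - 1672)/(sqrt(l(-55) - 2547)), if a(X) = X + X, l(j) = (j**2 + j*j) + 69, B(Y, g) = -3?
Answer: 443*sqrt(893)/1786 ≈ 7.4122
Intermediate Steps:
l(j) = 69 + 2*j**2 (l(j) = (j**2 + j**2) + 69 = 2*j**2 + 69 = 69 + 2*j**2)
a(X) = 2*X
((-21*(-101) + a(B(-6, o(-1)))) - 1672)/(sqrt(l(-55) - 2547)) = ((-21*(-101) + 2*(-3)) - 1672)/(sqrt((69 + 2*(-55)**2) - 2547)) = ((2121 - 6) - 1672)/(sqrt((69 + 2*3025) - 2547)) = (2115 - 1672)/(sqrt((69 + 6050) - 2547)) = 443/(sqrt(6119 - 2547)) = 443/(sqrt(3572)) = 443/((2*sqrt(893))) = 443*(sqrt(893)/1786) = 443*sqrt(893)/1786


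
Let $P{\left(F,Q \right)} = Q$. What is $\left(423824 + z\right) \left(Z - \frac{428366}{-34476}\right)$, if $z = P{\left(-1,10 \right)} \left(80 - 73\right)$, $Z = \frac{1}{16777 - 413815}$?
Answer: $\frac{58901022094242}{11183237} \approx 5.2669 \cdot 10^{6}$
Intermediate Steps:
$Z = - \frac{1}{397038}$ ($Z = \frac{1}{-397038} = - \frac{1}{397038} \approx -2.5186 \cdot 10^{-6}$)
$z = 70$ ($z = 10 \left(80 - 73\right) = 10 \cdot 7 = 70$)
$\left(423824 + z\right) \left(Z - \frac{428366}{-34476}\right) = \left(423824 + 70\right) \left(- \frac{1}{397038} - \frac{428366}{-34476}\right) = 423894 \left(- \frac{1}{397038} - - \frac{12599}{1014}\right) = 423894 \left(- \frac{1}{397038} + \frac{12599}{1014}\right) = 423894 \cdot \frac{138952243}{11183237} = \frac{58901022094242}{11183237}$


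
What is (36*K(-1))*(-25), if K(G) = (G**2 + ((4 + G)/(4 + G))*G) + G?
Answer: 900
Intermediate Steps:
K(G) = G**2 + 2*G (K(G) = (G**2 + 1*G) + G = (G**2 + G) + G = (G + G**2) + G = G**2 + 2*G)
(36*K(-1))*(-25) = (36*(-(2 - 1)))*(-25) = (36*(-1*1))*(-25) = (36*(-1))*(-25) = -36*(-25) = 900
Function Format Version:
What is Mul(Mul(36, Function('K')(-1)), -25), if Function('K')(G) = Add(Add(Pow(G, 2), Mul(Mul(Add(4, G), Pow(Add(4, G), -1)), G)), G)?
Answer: 900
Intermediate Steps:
Function('K')(G) = Add(Pow(G, 2), Mul(2, G)) (Function('K')(G) = Add(Add(Pow(G, 2), Mul(1, G)), G) = Add(Add(Pow(G, 2), G), G) = Add(Add(G, Pow(G, 2)), G) = Add(Pow(G, 2), Mul(2, G)))
Mul(Mul(36, Function('K')(-1)), -25) = Mul(Mul(36, Mul(-1, Add(2, -1))), -25) = Mul(Mul(36, Mul(-1, 1)), -25) = Mul(Mul(36, -1), -25) = Mul(-36, -25) = 900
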